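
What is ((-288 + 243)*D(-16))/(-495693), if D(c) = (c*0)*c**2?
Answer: 0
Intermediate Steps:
D(c) = 0 (D(c) = 0*c**2 = 0)
((-288 + 243)*D(-16))/(-495693) = ((-288 + 243)*0)/(-495693) = -45*0*(-1/495693) = 0*(-1/495693) = 0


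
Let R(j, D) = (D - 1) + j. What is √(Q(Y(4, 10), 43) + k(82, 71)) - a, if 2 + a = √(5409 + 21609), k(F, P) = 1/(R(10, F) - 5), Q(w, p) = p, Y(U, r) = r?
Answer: 2 - 3*√3002 + 3*√35346/86 ≈ -155.81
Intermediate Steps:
R(j, D) = -1 + D + j (R(j, D) = (-1 + D) + j = -1 + D + j)
k(F, P) = 1/(4 + F) (k(F, P) = 1/((-1 + F + 10) - 5) = 1/((9 + F) - 5) = 1/(4 + F))
a = -2 + 3*√3002 (a = -2 + √(5409 + 21609) = -2 + √27018 = -2 + 3*√3002 ≈ 162.37)
√(Q(Y(4, 10), 43) + k(82, 71)) - a = √(43 + 1/(4 + 82)) - (-2 + 3*√3002) = √(43 + 1/86) + (2 - 3*√3002) = √(3699/86) + (2 - 3*√3002) = 3*√35346/86 + (2 - 3*√3002) = 2 - 3*√3002 + 3*√35346/86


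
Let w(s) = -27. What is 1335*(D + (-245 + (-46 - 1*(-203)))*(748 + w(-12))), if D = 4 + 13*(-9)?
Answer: -84853935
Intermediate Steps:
D = -113 (D = 4 - 117 = -113)
1335*(D + (-245 + (-46 - 1*(-203)))*(748 + w(-12))) = 1335*(-113 + (-245 + (-46 - 1*(-203)))*(748 - 27)) = 1335*(-113 + (-245 + (-46 + 203))*721) = 1335*(-113 + (-245 + 157)*721) = 1335*(-113 - 88*721) = 1335*(-113 - 63448) = 1335*(-63561) = -84853935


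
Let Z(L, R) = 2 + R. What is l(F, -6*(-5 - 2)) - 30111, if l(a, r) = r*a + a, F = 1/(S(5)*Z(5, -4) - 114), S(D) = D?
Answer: -3733807/124 ≈ -30111.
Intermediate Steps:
F = -1/124 (F = 1/(5*(2 - 4) - 114) = 1/(5*(-2) - 114) = 1/(-10 - 114) = 1/(-124) = -1/124 ≈ -0.0080645)
l(a, r) = a + a*r (l(a, r) = a*r + a = a + a*r)
l(F, -6*(-5 - 2)) - 30111 = -(1 - 6*(-5 - 2))/124 - 30111 = -(1 - 6*(-7))/124 - 30111 = -(1 + 42)/124 - 30111 = -1/124*43 - 30111 = -43/124 - 30111 = -3733807/124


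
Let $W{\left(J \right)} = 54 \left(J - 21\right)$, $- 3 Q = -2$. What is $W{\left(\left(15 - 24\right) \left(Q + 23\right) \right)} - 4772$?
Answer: $-17408$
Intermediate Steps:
$Q = \frac{2}{3}$ ($Q = \left(- \frac{1}{3}\right) \left(-2\right) = \frac{2}{3} \approx 0.66667$)
$W{\left(J \right)} = -1134 + 54 J$ ($W{\left(J \right)} = 54 \left(-21 + J\right) = -1134 + 54 J$)
$W{\left(\left(15 - 24\right) \left(Q + 23\right) \right)} - 4772 = \left(-1134 + 54 \left(15 - 24\right) \left(\frac{2}{3} + 23\right)\right) - 4772 = \left(-1134 + 54 \left(\left(-9\right) \frac{71}{3}\right)\right) - 4772 = \left(-1134 + 54 \left(-213\right)\right) - 4772 = \left(-1134 - 11502\right) - 4772 = -12636 - 4772 = -17408$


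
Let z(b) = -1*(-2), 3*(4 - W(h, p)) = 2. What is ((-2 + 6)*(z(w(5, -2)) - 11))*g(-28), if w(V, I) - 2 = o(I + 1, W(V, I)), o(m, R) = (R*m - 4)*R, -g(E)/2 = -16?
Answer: -1152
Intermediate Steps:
g(E) = 32 (g(E) = -2*(-16) = 32)
W(h, p) = 10/3 (W(h, p) = 4 - ⅓*2 = 4 - ⅔ = 10/3)
o(m, R) = R*(-4 + R*m) (o(m, R) = (-4 + R*m)*R = R*(-4 + R*m))
w(V, I) = -2/9 + 100*I/9 (w(V, I) = 2 + 10*(-4 + 10*(I + 1)/3)/3 = 2 + 10*(-4 + 10*(1 + I)/3)/3 = 2 + 10*(-4 + (10/3 + 10*I/3))/3 = 2 + 10*(-⅔ + 10*I/3)/3 = 2 + (-20/9 + 100*I/9) = -2/9 + 100*I/9)
z(b) = 2
((-2 + 6)*(z(w(5, -2)) - 11))*g(-28) = ((-2 + 6)*(2 - 11))*32 = (4*(-9))*32 = -36*32 = -1152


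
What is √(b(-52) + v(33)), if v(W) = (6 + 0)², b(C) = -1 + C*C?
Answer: √2739 ≈ 52.335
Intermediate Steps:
b(C) = -1 + C²
v(W) = 36 (v(W) = 6² = 36)
√(b(-52) + v(33)) = √((-1 + (-52)²) + 36) = √((-1 + 2704) + 36) = √(2703 + 36) = √2739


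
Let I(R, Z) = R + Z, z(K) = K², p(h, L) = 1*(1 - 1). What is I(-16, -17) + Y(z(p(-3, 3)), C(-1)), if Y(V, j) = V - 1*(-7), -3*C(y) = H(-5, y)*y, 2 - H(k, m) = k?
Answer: -26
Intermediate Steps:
H(k, m) = 2 - k
p(h, L) = 0 (p(h, L) = 1*0 = 0)
C(y) = -7*y/3 (C(y) = -(2 - 1*(-5))*y/3 = -(2 + 5)*y/3 = -7*y/3)
Y(V, j) = 7 + V (Y(V, j) = V + 7 = 7 + V)
I(-16, -17) + Y(z(p(-3, 3)), C(-1)) = (-16 - 17) + (7 + 0²) = -33 + (7 + 0) = -33 + 7 = -26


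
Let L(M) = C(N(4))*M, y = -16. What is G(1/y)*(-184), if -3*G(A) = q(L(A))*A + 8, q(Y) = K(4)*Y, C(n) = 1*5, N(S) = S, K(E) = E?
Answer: 11891/24 ≈ 495.46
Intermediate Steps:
C(n) = 5
L(M) = 5*M
q(Y) = 4*Y
G(A) = -8/3 - 20*A²/3 (G(A) = -((4*(5*A))*A + 8)/3 = -((20*A)*A + 8)/3 = -(20*A² + 8)/3 = -(8 + 20*A²)/3 = -8/3 - 20*A²/3)
G(1/y)*(-184) = (-8/3 - 20*(1/(-16))²/3)*(-184) = (-8/3 - 20*(-1/16)²/3)*(-184) = (-8/3 - 20/3*1/256)*(-184) = (-8/3 - 5/192)*(-184) = -517/192*(-184) = 11891/24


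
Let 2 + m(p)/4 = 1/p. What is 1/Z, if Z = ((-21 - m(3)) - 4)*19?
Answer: -3/1045 ≈ -0.0028708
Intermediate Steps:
m(p) = -8 + 4/p
Z = -1045/3 (Z = ((-21 - (-8 + 4/3)) - 4)*19 = ((-21 - 1*(-20/3)) - 4)*19 = ((-21 + 20/3) - 4)*19 = (-43/3 - 4)*19 = -55/3*19 = -1045/3 ≈ -348.33)
1/Z = 1/(-1045/3) = -3/1045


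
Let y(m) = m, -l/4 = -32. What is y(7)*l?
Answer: 896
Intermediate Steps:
l = 128 (l = -4*(-32) = 128)
y(7)*l = 7*128 = 896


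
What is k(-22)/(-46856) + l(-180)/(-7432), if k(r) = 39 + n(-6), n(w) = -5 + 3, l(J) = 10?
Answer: -92943/43529224 ≈ -0.0021352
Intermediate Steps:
n(w) = -2
k(r) = 37 (k(r) = 39 - 2 = 37)
k(-22)/(-46856) + l(-180)/(-7432) = 37/(-46856) + 10/(-7432) = 37*(-1/46856) + 10*(-1/7432) = -37/46856 - 5/3716 = -92943/43529224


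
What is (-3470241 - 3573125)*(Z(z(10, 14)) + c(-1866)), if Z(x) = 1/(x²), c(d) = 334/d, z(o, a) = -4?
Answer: 6124206737/7464 ≈ 8.2050e+5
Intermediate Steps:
Z(x) = x⁻²
(-3470241 - 3573125)*(Z(z(10, 14)) + c(-1866)) = (-3470241 - 3573125)*((-4)⁻² + 334/(-1866)) = -7043366*(1/16 + 334*(-1/1866)) = -7043366*(1/16 - 167/933) = -7043366*(-1739/14928) = 6124206737/7464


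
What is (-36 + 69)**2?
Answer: 1089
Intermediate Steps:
(-36 + 69)**2 = 33**2 = 1089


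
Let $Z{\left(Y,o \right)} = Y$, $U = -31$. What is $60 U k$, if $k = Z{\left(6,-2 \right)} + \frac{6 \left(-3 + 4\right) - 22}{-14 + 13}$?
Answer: $-40920$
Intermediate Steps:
$k = 22$ ($k = 6 + \frac{6 \left(-3 + 4\right) - 22}{-14 + 13} = 6 + \frac{6 \cdot 1 - 22}{-1} = 6 + \left(6 - 22\right) \left(-1\right) = 6 - -16 = 6 + 16 = 22$)
$60 U k = 60 \left(-31\right) 22 = \left(-1860\right) 22 = -40920$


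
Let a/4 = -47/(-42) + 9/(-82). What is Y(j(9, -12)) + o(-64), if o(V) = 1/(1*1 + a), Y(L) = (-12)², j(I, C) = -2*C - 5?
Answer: 625389/4337 ≈ 144.20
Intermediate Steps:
j(I, C) = -5 - 2*C
Y(L) = 144
a = 3476/861 (a = 4*(-47/(-42) + 9/(-82)) = 4*(-47*(-1/42) + 9*(-1/82)) = 4*(47/42 - 9/82) = 4*(869/861) = 3476/861 ≈ 4.0372)
o(V) = 861/4337 (o(V) = 1/(1*1 + 3476/861) = 1/(1 + 3476/861) = 1/(4337/861) = 861/4337)
Y(j(9, -12)) + o(-64) = 144 + 861/4337 = 625389/4337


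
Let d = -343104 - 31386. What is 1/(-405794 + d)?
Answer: -1/780284 ≈ -1.2816e-6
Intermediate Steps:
d = -374490
1/(-405794 + d) = 1/(-405794 - 374490) = 1/(-780284) = -1/780284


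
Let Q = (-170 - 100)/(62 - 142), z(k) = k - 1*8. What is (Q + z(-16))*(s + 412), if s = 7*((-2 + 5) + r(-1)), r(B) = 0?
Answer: -71445/8 ≈ -8930.6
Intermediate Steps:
z(k) = -8 + k (z(k) = k - 8 = -8 + k)
s = 21 (s = 7*((-2 + 5) + 0) = 7*(3 + 0) = 7*3 = 21)
Q = 27/8 (Q = -270/(-80) = -270*(-1/80) = 27/8 ≈ 3.3750)
(Q + z(-16))*(s + 412) = (27/8 + (-8 - 16))*(21 + 412) = (27/8 - 24)*433 = -165/8*433 = -71445/8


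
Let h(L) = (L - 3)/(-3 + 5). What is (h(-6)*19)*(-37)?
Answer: 6327/2 ≈ 3163.5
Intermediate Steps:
h(L) = -3/2 + L/2 (h(L) = (-3 + L)/2 = (-3 + L)*(½) = -3/2 + L/2)
(h(-6)*19)*(-37) = ((-3/2 + (½)*(-6))*19)*(-37) = ((-3/2 - 3)*19)*(-37) = -9/2*19*(-37) = -171/2*(-37) = 6327/2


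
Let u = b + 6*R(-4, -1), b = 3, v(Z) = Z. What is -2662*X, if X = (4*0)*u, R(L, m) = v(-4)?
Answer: 0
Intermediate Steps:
R(L, m) = -4
u = -21 (u = 3 + 6*(-4) = 3 - 24 = -21)
X = 0 (X = (4*0)*(-21) = 0*(-21) = 0)
-2662*X = -2662*0 = 0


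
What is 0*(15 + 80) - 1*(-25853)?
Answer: 25853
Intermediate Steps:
0*(15 + 80) - 1*(-25853) = 0*95 + 25853 = 0 + 25853 = 25853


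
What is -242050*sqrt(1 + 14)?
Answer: -242050*sqrt(15) ≈ -9.3746e+5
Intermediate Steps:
-242050*sqrt(1 + 14) = -242050*sqrt(15)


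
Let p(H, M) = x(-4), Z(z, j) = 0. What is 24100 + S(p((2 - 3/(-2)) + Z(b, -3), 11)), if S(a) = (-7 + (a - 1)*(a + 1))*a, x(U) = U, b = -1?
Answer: 24068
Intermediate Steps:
p(H, M) = -4
S(a) = a*(-7 + (1 + a)*(-1 + a)) (S(a) = (-7 + (-1 + a)*(1 + a))*a = (-7 + (1 + a)*(-1 + a))*a = a*(-7 + (1 + a)*(-1 + a)))
24100 + S(p((2 - 3/(-2)) + Z(b, -3), 11)) = 24100 - 4*(-8 + (-4)²) = 24100 - 4*(-8 + 16) = 24100 - 4*8 = 24100 - 32 = 24068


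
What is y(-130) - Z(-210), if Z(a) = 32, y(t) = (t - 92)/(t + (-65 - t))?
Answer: -1858/65 ≈ -28.585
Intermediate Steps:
y(t) = 92/65 - t/65 (y(t) = (-92 + t)/(-65) = (-92 + t)*(-1/65) = 92/65 - t/65)
y(-130) - Z(-210) = (92/65 - 1/65*(-130)) - 1*32 = (92/65 + 2) - 32 = 222/65 - 32 = -1858/65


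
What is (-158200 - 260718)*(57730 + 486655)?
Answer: -228052675430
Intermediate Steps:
(-158200 - 260718)*(57730 + 486655) = -418918*544385 = -228052675430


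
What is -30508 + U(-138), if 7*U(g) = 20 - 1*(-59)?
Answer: -213477/7 ≈ -30497.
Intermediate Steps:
U(g) = 79/7 (U(g) = (20 - 1*(-59))/7 = (20 + 59)/7 = (1/7)*79 = 79/7)
-30508 + U(-138) = -30508 + 79/7 = -213477/7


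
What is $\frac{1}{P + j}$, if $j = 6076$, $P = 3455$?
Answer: $\frac{1}{9531} \approx 0.00010492$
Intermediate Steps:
$\frac{1}{P + j} = \frac{1}{3455 + 6076} = \frac{1}{9531}$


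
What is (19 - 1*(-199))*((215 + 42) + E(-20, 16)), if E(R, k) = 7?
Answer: 57552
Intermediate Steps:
(19 - 1*(-199))*((215 + 42) + E(-20, 16)) = (19 - 1*(-199))*((215 + 42) + 7) = (19 + 199)*(257 + 7) = 218*264 = 57552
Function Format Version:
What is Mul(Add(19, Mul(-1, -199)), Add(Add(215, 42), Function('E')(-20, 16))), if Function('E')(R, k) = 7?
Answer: 57552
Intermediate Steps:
Mul(Add(19, Mul(-1, -199)), Add(Add(215, 42), Function('E')(-20, 16))) = Mul(Add(19, Mul(-1, -199)), Add(Add(215, 42), 7)) = Mul(Add(19, 199), Add(257, 7)) = Mul(218, 264) = 57552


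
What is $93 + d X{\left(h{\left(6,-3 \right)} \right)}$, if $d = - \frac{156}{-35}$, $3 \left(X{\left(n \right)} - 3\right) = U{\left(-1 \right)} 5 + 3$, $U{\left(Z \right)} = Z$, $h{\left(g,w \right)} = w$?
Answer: $\frac{517}{5} \approx 103.4$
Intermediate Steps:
$X{\left(n \right)} = \frac{7}{3}$ ($X{\left(n \right)} = 3 + \frac{\left(-1\right) 5 + 3}{3} = 3 + \frac{-5 + 3}{3} = 3 + \frac{1}{3} \left(-2\right) = 3 - \frac{2}{3} = \frac{7}{3}$)
$d = \frac{156}{35}$ ($d = \left(-156\right) \left(- \frac{1}{35}\right) = \frac{156}{35} \approx 4.4571$)
$93 + d X{\left(h{\left(6,-3 \right)} \right)} = 93 + \frac{156}{35} \cdot \frac{7}{3} = 93 + \frac{52}{5} = \frac{517}{5}$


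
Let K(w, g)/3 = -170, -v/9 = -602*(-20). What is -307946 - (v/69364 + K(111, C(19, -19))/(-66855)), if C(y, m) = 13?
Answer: -23800668048266/77288837 ≈ -3.0794e+5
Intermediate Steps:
v = -108360 (v = -(-5418)*(-20) = -9*12040 = -108360)
K(w, g) = -510 (K(w, g) = 3*(-170) = -510)
-307946 - (v/69364 + K(111, C(19, -19))/(-66855)) = -307946 - (-108360/69364 - 510/(-66855)) = -307946 - (-108360*1/69364 - 510*(-1/66855)) = -307946 - (-27090/17341 + 34/4457) = -307946 - 1*(-120150536/77288837) = -307946 + 120150536/77288837 = -23800668048266/77288837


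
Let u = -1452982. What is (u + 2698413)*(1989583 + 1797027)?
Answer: 4715961478910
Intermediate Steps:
(u + 2698413)*(1989583 + 1797027) = (-1452982 + 2698413)*(1989583 + 1797027) = 1245431*3786610 = 4715961478910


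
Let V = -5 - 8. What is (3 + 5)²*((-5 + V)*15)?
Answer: -17280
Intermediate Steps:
V = -13
(3 + 5)²*((-5 + V)*15) = (3 + 5)²*((-5 - 13)*15) = 8²*(-18*15) = 64*(-270) = -17280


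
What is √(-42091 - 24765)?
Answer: 2*I*√16714 ≈ 258.57*I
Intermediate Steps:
√(-42091 - 24765) = √(-66856) = 2*I*√16714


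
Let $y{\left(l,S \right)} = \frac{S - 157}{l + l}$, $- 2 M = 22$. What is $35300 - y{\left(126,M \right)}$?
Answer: $\frac{105902}{3} \approx 35301.0$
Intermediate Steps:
$M = -11$ ($M = \left(- \frac{1}{2}\right) 22 = -11$)
$y{\left(l,S \right)} = \frac{-157 + S}{2 l}$
$35300 - y{\left(126,M \right)} = 35300 - \frac{-157 - 11}{2 \cdot 126} = 35300 - \frac{1}{2} \cdot \frac{1}{126} \left(-168\right) = 35300 - - \frac{2}{3} = 35300 + \frac{2}{3} = \frac{105902}{3}$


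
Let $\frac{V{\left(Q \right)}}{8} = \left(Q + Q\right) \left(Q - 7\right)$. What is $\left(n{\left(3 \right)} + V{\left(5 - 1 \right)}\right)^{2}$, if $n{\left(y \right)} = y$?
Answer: $35721$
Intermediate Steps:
$V{\left(Q \right)} = 16 Q \left(-7 + Q\right)$ ($V{\left(Q \right)} = 8 \left(Q + Q\right) \left(Q - 7\right) = 8 \cdot 2 Q \left(-7 + Q\right) = 16 Q \left(-7 + Q\right)$)
$\left(n{\left(3 \right)} + V{\left(5 - 1 \right)}\right)^{2} = \left(3 + 16 \left(5 - 1\right) \left(-7 + \left(5 - 1\right)\right)\right)^{2} = \left(3 + 16 \cdot 4 \left(-7 + 4\right)\right)^{2} = \left(3 + 16 \cdot 4 \left(-3\right)\right)^{2} = \left(3 - 192\right)^{2} = \left(-189\right)^{2} = 35721$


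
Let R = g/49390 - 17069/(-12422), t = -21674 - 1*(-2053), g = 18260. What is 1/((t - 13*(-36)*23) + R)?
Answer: -5577478/49389996613 ≈ -0.00011293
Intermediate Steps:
t = -19621 (t = -21674 + 2053 = -19621)
R = 9726033/5577478 (R = 18260/49390 - 17069/(-12422) = 18260*(1/49390) - 17069*(-1/12422) = 166/449 + 17069/12422 = 9726033/5577478 ≈ 1.7438)
1/((t - 13*(-36)*23) + R) = 1/((-19621 - 13*(-36)*23) + 9726033/5577478) = 1/((-19621 - (-468)*23) + 9726033/5577478) = 1/((-19621 - 1*(-10764)) + 9726033/5577478) = 1/((-19621 + 10764) + 9726033/5577478) = 1/(-8857 + 9726033/5577478) = 1/(-49389996613/5577478) = -5577478/49389996613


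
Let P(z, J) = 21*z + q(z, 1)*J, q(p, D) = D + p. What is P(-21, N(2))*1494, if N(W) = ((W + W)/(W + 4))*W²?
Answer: -738534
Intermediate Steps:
N(W) = 2*W³/(4 + W) (N(W) = ((2*W)/(4 + W))*W² = (2*W/(4 + W))*W² = 2*W³/(4 + W))
P(z, J) = 21*z + J*(1 + z) (P(z, J) = 21*z + (1 + z)*J = 21*z + J*(1 + z))
P(-21, N(2))*1494 = (21*(-21) + (2*2³/(4 + 2))*(1 - 21))*1494 = (-441 + (2*8/6)*(-20))*1494 = (-441 + (2*8*(⅙))*(-20))*1494 = (-441 + (8/3)*(-20))*1494 = (-441 - 160/3)*1494 = -1483/3*1494 = -738534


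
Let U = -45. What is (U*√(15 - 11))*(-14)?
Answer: 1260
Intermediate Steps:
(U*√(15 - 11))*(-14) = -45*√(15 - 11)*(-14) = -45*√4*(-14) = -45*2*(-14) = -90*(-14) = 1260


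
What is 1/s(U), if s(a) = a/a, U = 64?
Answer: 1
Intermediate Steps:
s(a) = 1
1/s(U) = 1/1 = 1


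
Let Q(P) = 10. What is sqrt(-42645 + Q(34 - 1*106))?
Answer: I*sqrt(42635) ≈ 206.48*I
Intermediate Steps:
sqrt(-42645 + Q(34 - 1*106)) = sqrt(-42645 + 10) = sqrt(-42635) = I*sqrt(42635)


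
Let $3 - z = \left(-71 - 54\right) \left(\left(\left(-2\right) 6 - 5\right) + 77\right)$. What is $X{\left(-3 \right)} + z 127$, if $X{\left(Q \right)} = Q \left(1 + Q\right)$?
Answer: $952887$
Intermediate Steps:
$z = 7503$ ($z = 3 - \left(-71 - 54\right) \left(\left(\left(-2\right) 6 - 5\right) + 77\right) = 3 - - 125 \left(\left(-12 - 5\right) + 77\right) = 3 - - 125 \left(-17 + 77\right) = 3 - \left(-125\right) 60 = 3 - -7500 = 3 + 7500 = 7503$)
$X{\left(-3 \right)} + z 127 = - 3 \left(1 - 3\right) + 7503 \cdot 127 = \left(-3\right) \left(-2\right) + 952881 = 6 + 952881 = 952887$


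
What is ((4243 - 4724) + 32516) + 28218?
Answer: 60253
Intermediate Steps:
((4243 - 4724) + 32516) + 28218 = (-481 + 32516) + 28218 = 32035 + 28218 = 60253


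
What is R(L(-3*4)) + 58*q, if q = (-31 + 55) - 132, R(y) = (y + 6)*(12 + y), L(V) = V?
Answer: -6264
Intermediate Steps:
R(y) = (6 + y)*(12 + y)
q = -108 (q = 24 - 132 = -108)
R(L(-3*4)) + 58*q = (72 + (-3*4)² + 18*(-3*4)) + 58*(-108) = (72 + (-12)² + 18*(-12)) - 6264 = (72 + 144 - 216) - 6264 = 0 - 6264 = -6264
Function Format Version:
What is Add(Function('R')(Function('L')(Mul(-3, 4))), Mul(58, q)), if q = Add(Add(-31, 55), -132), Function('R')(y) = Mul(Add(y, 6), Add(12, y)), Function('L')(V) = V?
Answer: -6264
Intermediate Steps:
Function('R')(y) = Mul(Add(6, y), Add(12, y))
q = -108 (q = Add(24, -132) = -108)
Add(Function('R')(Function('L')(Mul(-3, 4))), Mul(58, q)) = Add(Add(72, Pow(Mul(-3, 4), 2), Mul(18, Mul(-3, 4))), Mul(58, -108)) = Add(Add(72, Pow(-12, 2), Mul(18, -12)), -6264) = Add(Add(72, 144, -216), -6264) = Add(0, -6264) = -6264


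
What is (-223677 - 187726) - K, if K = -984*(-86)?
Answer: -496027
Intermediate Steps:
K = 84624
(-223677 - 187726) - K = (-223677 - 187726) - 1*84624 = -411403 - 84624 = -496027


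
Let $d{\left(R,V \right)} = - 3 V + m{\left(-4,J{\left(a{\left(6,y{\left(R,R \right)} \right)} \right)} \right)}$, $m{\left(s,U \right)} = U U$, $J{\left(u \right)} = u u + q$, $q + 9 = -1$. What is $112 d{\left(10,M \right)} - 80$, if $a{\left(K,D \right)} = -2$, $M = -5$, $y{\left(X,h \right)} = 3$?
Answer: $5632$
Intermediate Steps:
$q = -10$ ($q = -9 - 1 = -10$)
$J{\left(u \right)} = -10 + u^{2}$ ($J{\left(u \right)} = u u - 10 = u^{2} - 10 = -10 + u^{2}$)
$m{\left(s,U \right)} = U^{2}$
$d{\left(R,V \right)} = 36 - 3 V$ ($d{\left(R,V \right)} = - 3 V + \left(-10 + \left(-2\right)^{2}\right)^{2} = - 3 V + \left(-10 + 4\right)^{2} = - 3 V + \left(-6\right)^{2} = - 3 V + 36 = 36 - 3 V$)
$112 d{\left(10,M \right)} - 80 = 112 \left(36 - -15\right) - 80 = 112 \left(36 + 15\right) - 80 = 112 \cdot 51 - 80 = 5712 - 80 = 5632$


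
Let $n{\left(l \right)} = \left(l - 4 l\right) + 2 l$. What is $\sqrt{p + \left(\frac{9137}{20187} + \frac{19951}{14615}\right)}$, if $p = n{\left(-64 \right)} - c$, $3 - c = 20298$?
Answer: $\frac{\sqrt{196921852183783161715}}{98344335} \approx 142.69$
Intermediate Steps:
$n{\left(l \right)} = - l$ ($n{\left(l \right)} = - 3 l + 2 l = - l$)
$c = -20295$ ($c = 3 - 20298 = -20295$)
$p = 20359$ ($p = \left(-1\right) \left(-64\right) - -20295 = 64 + 20295 = 20359$)
$\sqrt{p + \left(\frac{9137}{20187} + \frac{19951}{14615}\right)} = \sqrt{20359 + \left(\frac{9137}{20187} + \frac{19951}{14615}\right)} = \sqrt{20359 + \frac{536288092}{295033005}} = \sqrt{\frac{6007113236887}{295033005}} = \frac{\sqrt{196921852183783161715}}{98344335}$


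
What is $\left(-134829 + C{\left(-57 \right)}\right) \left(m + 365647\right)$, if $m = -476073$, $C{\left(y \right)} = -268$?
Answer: $14918221322$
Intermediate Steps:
$\left(-134829 + C{\left(-57 \right)}\right) \left(m + 365647\right) = \left(-134829 - 268\right) \left(-476073 + 365647\right) = \left(-135097\right) \left(-110426\right) = 14918221322$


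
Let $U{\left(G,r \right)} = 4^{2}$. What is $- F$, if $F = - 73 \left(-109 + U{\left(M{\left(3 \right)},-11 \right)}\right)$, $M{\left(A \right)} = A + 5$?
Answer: $-6789$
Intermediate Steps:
$M{\left(A \right)} = 5 + A$
$U{\left(G,r \right)} = 16$
$F = 6789$ ($F = - 73 \left(-109 + 16\right) = \left(-73\right) \left(-93\right) = 6789$)
$- F = \left(-1\right) 6789 = -6789$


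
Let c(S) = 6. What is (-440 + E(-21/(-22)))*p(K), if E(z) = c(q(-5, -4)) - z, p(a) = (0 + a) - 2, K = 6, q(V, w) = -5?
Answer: -19138/11 ≈ -1739.8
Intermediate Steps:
p(a) = -2 + a (p(a) = a - 2 = -2 + a)
E(z) = 6 - z
(-440 + E(-21/(-22)))*p(K) = (-440 + (6 - (-21)/(-22)))*(-2 + 6) = (-440 + (6 - (-21)*(-1)/22))*4 = (-440 + (6 - 1*21/22))*4 = (-440 + (6 - 21/22))*4 = (-440 + 111/22)*4 = -9569/22*4 = -19138/11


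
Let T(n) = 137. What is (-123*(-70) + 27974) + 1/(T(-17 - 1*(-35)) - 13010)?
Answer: 470945831/12873 ≈ 36584.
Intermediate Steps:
(-123*(-70) + 27974) + 1/(T(-17 - 1*(-35)) - 13010) = (-123*(-70) + 27974) + 1/(137 - 13010) = (8610 + 27974) + 1/(-12873) = 36584 - 1/12873 = 470945831/12873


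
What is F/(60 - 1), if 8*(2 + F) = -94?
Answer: -55/236 ≈ -0.23305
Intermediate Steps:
F = -55/4 (F = -2 + (⅛)*(-94) = -2 - 47/4 = -55/4 ≈ -13.750)
F/(60 - 1) = -55/4/(60 - 1) = -55/4/59 = (1/59)*(-55/4) = -55/236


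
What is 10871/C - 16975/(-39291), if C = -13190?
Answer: -29033173/74035470 ≈ -0.39215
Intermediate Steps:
10871/C - 16975/(-39291) = 10871/(-13190) - 16975/(-39291) = 10871*(-1/13190) - 16975*(-1/39291) = -10871/13190 + 2425/5613 = -29033173/74035470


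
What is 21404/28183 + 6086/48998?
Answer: 610137465/690455317 ≈ 0.88367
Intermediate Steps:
21404/28183 + 6086/48998 = 21404*(1/28183) + 6086*(1/48998) = 21404/28183 + 3043/24499 = 610137465/690455317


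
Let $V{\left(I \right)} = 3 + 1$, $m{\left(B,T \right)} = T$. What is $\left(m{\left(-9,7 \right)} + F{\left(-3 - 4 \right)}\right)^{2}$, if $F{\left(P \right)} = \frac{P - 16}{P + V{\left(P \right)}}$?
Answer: $\frac{1936}{9} \approx 215.11$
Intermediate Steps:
$V{\left(I \right)} = 4$
$F{\left(P \right)} = \frac{-16 + P}{4 + P}$ ($F{\left(P \right)} = \frac{P - 16}{P + 4} = \frac{-16 + P}{4 + P}$)
$\left(m{\left(-9,7 \right)} + F{\left(-3 - 4 \right)}\right)^{2} = \left(7 + \frac{-16 - 7}{4 - 7}\right)^{2} = \left(7 + \frac{1}{-3} \left(-23\right)\right)^{2} = \left(7 - - \frac{23}{3}\right)^{2} = \left(7 + \frac{23}{3}\right)^{2} = \left(\frac{44}{3}\right)^{2} = \frac{1936}{9}$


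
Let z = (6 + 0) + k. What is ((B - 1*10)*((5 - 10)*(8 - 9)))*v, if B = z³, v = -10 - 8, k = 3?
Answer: -64710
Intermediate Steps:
v = -18
z = 9 (z = (6 + 0) + 3 = 6 + 3 = 9)
B = 729 (B = 9³ = 729)
((B - 1*10)*((5 - 10)*(8 - 9)))*v = ((729 - 1*10)*((5 - 10)*(8 - 9)))*(-18) = ((729 - 10)*(-5*(-1)))*(-18) = (719*5)*(-18) = 3595*(-18) = -64710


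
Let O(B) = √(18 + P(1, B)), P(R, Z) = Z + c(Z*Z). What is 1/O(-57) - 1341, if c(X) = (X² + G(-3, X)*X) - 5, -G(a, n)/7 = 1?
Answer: -1341 + √10533214/10533214 ≈ -1341.0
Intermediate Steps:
G(a, n) = -7 (G(a, n) = -7*1 = -7)
c(X) = -5 + X² - 7*X (c(X) = (X² - 7*X) - 5 = -5 + X² - 7*X)
P(R, Z) = -5 + Z + Z⁴ - 7*Z² (P(R, Z) = Z + (-5 + (Z*Z)² - 7*Z*Z) = Z + (-5 + (Z²)² - 7*Z²) = Z + (-5 + Z⁴ - 7*Z²) = -5 + Z + Z⁴ - 7*Z²)
O(B) = √(13 + B + B⁴ - 7*B²) (O(B) = √(18 + (-5 + B + B⁴ - 7*B²)) = √(13 + B + B⁴ - 7*B²))
1/O(-57) - 1341 = 1/(√(13 - 57 + (-57)⁴ - 7*(-57)²)) - 1341 = 1/(√(13 - 57 + 10556001 - 7*3249)) - 1341 = 1/(√(13 - 57 + 10556001 - 22743)) - 1341 = 1/(√10533214) - 1341 = √10533214/10533214 - 1341 = -1341 + √10533214/10533214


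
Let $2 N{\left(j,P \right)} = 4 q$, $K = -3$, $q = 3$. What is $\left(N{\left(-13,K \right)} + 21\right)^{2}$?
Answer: $729$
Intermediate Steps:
$N{\left(j,P \right)} = 6$ ($N{\left(j,P \right)} = \frac{4 \cdot 3}{2} = \frac{1}{2} \cdot 12 = 6$)
$\left(N{\left(-13,K \right)} + 21\right)^{2} = \left(6 + 21\right)^{2} = 27^{2} = 729$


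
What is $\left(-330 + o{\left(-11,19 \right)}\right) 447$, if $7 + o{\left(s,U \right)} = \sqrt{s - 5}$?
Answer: $-150639 + 1788 i \approx -1.5064 \cdot 10^{5} + 1788.0 i$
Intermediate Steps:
$o{\left(s,U \right)} = -7 + \sqrt{-5 + s}$ ($o{\left(s,U \right)} = -7 + \sqrt{s - 5} = -7 + \sqrt{-5 + s}$)
$\left(-330 + o{\left(-11,19 \right)}\right) 447 = \left(-330 - \left(7 - \sqrt{-5 - 11}\right)\right) 447 = \left(-330 - \left(7 - \sqrt{-16}\right)\right) 447 = \left(-330 - \left(7 - 4 i\right)\right) 447 = \left(-337 + 4 i\right) 447 = -150639 + 1788 i$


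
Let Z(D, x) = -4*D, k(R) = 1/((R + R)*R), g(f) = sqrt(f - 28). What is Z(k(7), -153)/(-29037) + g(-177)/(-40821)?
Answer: 2/1422813 - I*sqrt(205)/40821 ≈ 1.4057e-6 - 0.00035075*I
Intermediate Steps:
g(f) = sqrt(-28 + f)
k(R) = 1/(2*R**2) (k(R) = 1/(((2*R))*R) = (1/(2*R))/R = 1/(2*R**2))
Z(k(7), -153)/(-29037) + g(-177)/(-40821) = -2/7**2/(-29037) + sqrt(-28 - 177)/(-40821) = -2/49*(-1/29037) + sqrt(-205)*(-1/40821) = -4*1/98*(-1/29037) + (I*sqrt(205))*(-1/40821) = -2/49*(-1/29037) - I*sqrt(205)/40821 = 2/1422813 - I*sqrt(205)/40821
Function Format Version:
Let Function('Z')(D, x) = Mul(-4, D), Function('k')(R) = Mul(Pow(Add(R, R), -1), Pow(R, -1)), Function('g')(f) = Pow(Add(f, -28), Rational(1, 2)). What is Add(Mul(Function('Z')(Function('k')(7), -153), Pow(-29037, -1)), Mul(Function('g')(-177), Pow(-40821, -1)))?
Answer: Add(Rational(2, 1422813), Mul(Rational(-1, 40821), I, Pow(205, Rational(1, 2)))) ≈ Add(1.4057e-6, Mul(-0.00035075, I))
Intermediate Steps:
Function('g')(f) = Pow(Add(-28, f), Rational(1, 2))
Function('k')(R) = Mul(Rational(1, 2), Pow(R, -2)) (Function('k')(R) = Mul(Pow(Mul(2, R), -1), Pow(R, -1)) = Mul(Mul(Rational(1, 2), Pow(R, -1)), Pow(R, -1)) = Mul(Rational(1, 2), Pow(R, -2)))
Add(Mul(Function('Z')(Function('k')(7), -153), Pow(-29037, -1)), Mul(Function('g')(-177), Pow(-40821, -1))) = Add(Mul(Mul(-4, Mul(Rational(1, 2), Pow(7, -2))), Pow(-29037, -1)), Mul(Pow(Add(-28, -177), Rational(1, 2)), Pow(-40821, -1))) = Add(Mul(Mul(-4, Mul(Rational(1, 2), Rational(1, 49))), Rational(-1, 29037)), Mul(Pow(-205, Rational(1, 2)), Rational(-1, 40821))) = Add(Mul(Mul(-4, Rational(1, 98)), Rational(-1, 29037)), Mul(Mul(I, Pow(205, Rational(1, 2))), Rational(-1, 40821))) = Add(Mul(Rational(-2, 49), Rational(-1, 29037)), Mul(Rational(-1, 40821), I, Pow(205, Rational(1, 2)))) = Add(Rational(2, 1422813), Mul(Rational(-1, 40821), I, Pow(205, Rational(1, 2))))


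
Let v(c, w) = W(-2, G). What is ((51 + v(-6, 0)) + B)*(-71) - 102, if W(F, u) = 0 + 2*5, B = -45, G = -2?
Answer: -1238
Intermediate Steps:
W(F, u) = 10 (W(F, u) = 0 + 10 = 10)
v(c, w) = 10
((51 + v(-6, 0)) + B)*(-71) - 102 = ((51 + 10) - 45)*(-71) - 102 = (61 - 45)*(-71) - 102 = 16*(-71) - 102 = -1136 - 102 = -1238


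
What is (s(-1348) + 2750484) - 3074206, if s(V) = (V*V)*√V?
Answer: -323722 + 3634208*I*√337 ≈ -3.2372e+5 + 6.6715e+7*I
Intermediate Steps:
s(V) = V^(5/2) (s(V) = V²*√V = V^(5/2))
(s(-1348) + 2750484) - 3074206 = ((-1348)^(5/2) + 2750484) - 3074206 = (3634208*I*√337 + 2750484) - 3074206 = (2750484 + 3634208*I*√337) - 3074206 = -323722 + 3634208*I*√337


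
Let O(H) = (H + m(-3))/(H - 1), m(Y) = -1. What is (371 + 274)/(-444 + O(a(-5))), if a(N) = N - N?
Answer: -645/443 ≈ -1.4560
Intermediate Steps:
a(N) = 0
O(H) = 1 (O(H) = (H - 1)/(H - 1) = (-1 + H)/(-1 + H) = 1)
(371 + 274)/(-444 + O(a(-5))) = (371 + 274)/(-444 + 1) = 645/(-443) = 645*(-1/443) = -645/443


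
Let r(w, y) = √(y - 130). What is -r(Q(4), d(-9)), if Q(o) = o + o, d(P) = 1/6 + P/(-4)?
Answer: -I*√4593/6 ≈ -11.295*I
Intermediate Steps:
d(P) = ⅙ - P/4 (d(P) = 1*(⅙) + P*(-¼) = ⅙ - P/4)
Q(o) = 2*o
r(w, y) = √(-130 + y)
-r(Q(4), d(-9)) = -√(-130 + (⅙ - ¼*(-9))) = -√(-130 + (⅙ + 9/4)) = -√(-130 + 29/12) = -√(-1531/12) = -I*√4593/6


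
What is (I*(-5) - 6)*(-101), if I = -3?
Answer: -909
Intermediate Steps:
(I*(-5) - 6)*(-101) = (-3*(-5) - 6)*(-101) = (15 - 6)*(-101) = 9*(-101) = -909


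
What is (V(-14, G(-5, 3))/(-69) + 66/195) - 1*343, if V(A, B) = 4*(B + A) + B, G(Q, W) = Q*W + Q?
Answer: -508899/1495 ≈ -340.40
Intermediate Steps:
G(Q, W) = Q + Q*W
V(A, B) = 4*A + 5*B (V(A, B) = 4*(A + B) + B = (4*A + 4*B) + B = 4*A + 5*B)
(V(-14, G(-5, 3))/(-69) + 66/195) - 1*343 = ((4*(-14) + 5*(-5*(1 + 3)))/(-69) + 66/195) - 1*343 = ((-56 + 5*(-5*4))*(-1/69) + 66*(1/195)) - 343 = ((-56 + 5*(-20))*(-1/69) + 22/65) - 343 = ((-56 - 100)*(-1/69) + 22/65) - 343 = (-156*(-1/69) + 22/65) - 343 = (52/23 + 22/65) - 343 = 3886/1495 - 343 = -508899/1495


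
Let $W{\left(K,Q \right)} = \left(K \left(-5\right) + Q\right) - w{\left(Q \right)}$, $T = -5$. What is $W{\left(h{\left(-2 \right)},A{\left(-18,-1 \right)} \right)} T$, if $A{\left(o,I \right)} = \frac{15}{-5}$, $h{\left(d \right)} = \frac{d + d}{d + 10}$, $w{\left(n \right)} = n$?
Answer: $- \frac{25}{2} \approx -12.5$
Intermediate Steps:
$h{\left(d \right)} = \frac{2 d}{10 + d}$
$A{\left(o,I \right)} = -3$ ($A{\left(o,I \right)} = 15 \left(- \frac{1}{5}\right) = -3$)
$W{\left(K,Q \right)} = - 5 K$ ($W{\left(K,Q \right)} = \left(K \left(-5\right) + Q\right) - Q = \left(- 5 K + Q\right) - Q = \left(Q - 5 K\right) - Q = - 5 K$)
$W{\left(h{\left(-2 \right)},A{\left(-18,-1 \right)} \right)} T = - 5 \cdot 2 \left(-2\right) \frac{1}{10 - 2} \left(-5\right) = - 5 \cdot 2 \left(-2\right) \frac{1}{8} \left(-5\right) = \left(-5\right) \left(- \frac{1}{2}\right) \left(-5\right) = \frac{5}{2} \left(-5\right) = - \frac{25}{2}$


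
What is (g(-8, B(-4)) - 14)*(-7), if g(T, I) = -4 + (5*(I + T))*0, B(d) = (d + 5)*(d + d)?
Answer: 126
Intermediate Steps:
B(d) = 2*d*(5 + d) (B(d) = (5 + d)*(2*d) = 2*d*(5 + d))
g(T, I) = -4 (g(T, I) = -4 + (5*I + 5*T)*0 = -4 + 0 = -4)
(g(-8, B(-4)) - 14)*(-7) = (-4 - 14)*(-7) = -18*(-7) = 126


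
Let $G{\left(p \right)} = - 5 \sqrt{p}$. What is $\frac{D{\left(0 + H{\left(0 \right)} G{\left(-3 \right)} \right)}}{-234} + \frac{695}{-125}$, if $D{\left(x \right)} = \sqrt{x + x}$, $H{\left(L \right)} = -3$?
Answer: $- \frac{139}{25} - \frac{3^{\frac{3}{4}} \sqrt{10} \sqrt{i}}{234} \approx -5.5818 - 0.021783 i$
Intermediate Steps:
$D{\left(x \right)} = \sqrt{2} \sqrt{x}$ ($D{\left(x \right)} = \sqrt{2 x} = \sqrt{2} \sqrt{x}$)
$\frac{D{\left(0 + H{\left(0 \right)} G{\left(-3 \right)} \right)}}{-234} + \frac{695}{-125} = \frac{\sqrt{2} \sqrt{0 - 3 \left(- 5 \sqrt{-3}\right)}}{-234} + \frac{695}{-125} = \sqrt{2} \sqrt{0 - 3 \left(- 5 i \sqrt{3}\right)} \left(- \frac{1}{234}\right) + 695 \left(- \frac{1}{125}\right) = \sqrt{2} \sqrt{0 - 3 \left(- 5 i \sqrt{3}\right)} \left(- \frac{1}{234}\right) - \frac{139}{25} = \sqrt{2} \sqrt{0 + 15 i \sqrt{3}} \left(- \frac{1}{234}\right) - \frac{139}{25} = \sqrt{2} \sqrt{15 i \sqrt{3}} \left(- \frac{1}{234}\right) - \frac{139}{25} = \sqrt{2} \cdot 3^{\frac{3}{4}} \sqrt{5} \sqrt{i} \left(- \frac{1}{234}\right) - \frac{139}{25} = 3^{\frac{3}{4}} \sqrt{10} \sqrt{i} \left(- \frac{1}{234}\right) - \frac{139}{25} = - \frac{3^{\frac{3}{4}} \sqrt{10} \sqrt{i}}{234} - \frac{139}{25} = - \frac{139}{25} - \frac{3^{\frac{3}{4}} \sqrt{10} \sqrt{i}}{234}$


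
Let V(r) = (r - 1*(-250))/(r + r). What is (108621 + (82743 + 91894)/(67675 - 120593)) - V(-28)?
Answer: 80472577123/740852 ≈ 1.0862e+5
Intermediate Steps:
V(r) = (250 + r)/(2*r) (V(r) = (r + 250)/((2*r)) = (250 + r)*(1/(2*r)) = (250 + r)/(2*r))
(108621 + (82743 + 91894)/(67675 - 120593)) - V(-28) = (108621 + (82743 + 91894)/(67675 - 120593)) - (250 - 28)/(2*(-28)) = (108621 + 174637/(-52918)) - (-1)*222/(2*28) = (108621 + 174637*(-1/52918)) - 1*(-111/28) = (108621 - 174637/52918) + 111/28 = 5747831441/52918 + 111/28 = 80472577123/740852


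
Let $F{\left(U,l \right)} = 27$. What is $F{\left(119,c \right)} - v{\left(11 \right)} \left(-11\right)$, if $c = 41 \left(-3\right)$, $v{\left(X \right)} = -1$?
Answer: $16$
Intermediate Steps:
$c = -123$
$F{\left(119,c \right)} - v{\left(11 \right)} \left(-11\right) = 27 - \left(-1\right) \left(-11\right) = 27 - 11 = 16$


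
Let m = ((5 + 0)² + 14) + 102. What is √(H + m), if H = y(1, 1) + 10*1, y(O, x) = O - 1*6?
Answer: √146 ≈ 12.083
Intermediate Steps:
y(O, x) = -6 + O (y(O, x) = O - 6 = -6 + O)
m = 141 (m = (5² + 14) + 102 = (25 + 14) + 102 = 39 + 102 = 141)
H = 5 (H = (-6 + 1) + 10*1 = -5 + 10 = 5)
√(H + m) = √(5 + 141) = √146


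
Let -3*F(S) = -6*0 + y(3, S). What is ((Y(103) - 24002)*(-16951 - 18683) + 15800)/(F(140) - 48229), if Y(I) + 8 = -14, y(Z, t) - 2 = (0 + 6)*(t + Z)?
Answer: -2568261048/145547 ≈ -17646.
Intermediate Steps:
y(Z, t) = 2 + 6*Z + 6*t (y(Z, t) = 2 + (0 + 6)*(t + Z) = 2 + 6*(Z + t) = 2 + (6*Z + 6*t) = 2 + 6*Z + 6*t)
Y(I) = -22 (Y(I) = -8 - 14 = -22)
F(S) = -20/3 - 2*S (F(S) = -(-6*0 + (2 + 6*3 + 6*S))/3 = -(0 + (2 + 18 + 6*S))/3 = -(0 + (20 + 6*S))/3 = -(20 + 6*S)/3 = -20/3 - 2*S)
((Y(103) - 24002)*(-16951 - 18683) + 15800)/(F(140) - 48229) = ((-22 - 24002)*(-16951 - 18683) + 15800)/((-20/3 - 2*140) - 48229) = (-24024*(-35634) + 15800)/((-20/3 - 280) - 48229) = (856071216 + 15800)/(-860/3 - 48229) = 856087016/(-145547/3) = 856087016*(-3/145547) = -2568261048/145547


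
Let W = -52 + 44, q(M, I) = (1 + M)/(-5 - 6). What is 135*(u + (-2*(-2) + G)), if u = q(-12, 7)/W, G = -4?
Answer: -135/8 ≈ -16.875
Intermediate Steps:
q(M, I) = -1/11 - M/11 (q(M, I) = (1 + M)/(-11) = (1 + M)*(-1/11) = -1/11 - M/11)
W = -8
u = -⅛ (u = (-1/11 - 1/11*(-12))/(-8) = (-1/11 + 12/11)*(-⅛) = 1*(-⅛) = -⅛ ≈ -0.12500)
135*(u + (-2*(-2) + G)) = 135*(-⅛ + (-2*(-2) - 4)) = 135*(-⅛ + (4 - 4)) = 135*(-⅛ + 0) = 135*(-⅛) = -135/8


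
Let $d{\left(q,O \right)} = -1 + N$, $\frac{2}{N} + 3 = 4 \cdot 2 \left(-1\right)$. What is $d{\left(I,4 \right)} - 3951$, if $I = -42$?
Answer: $- \frac{43474}{11} \approx -3952.2$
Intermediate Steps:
$N = - \frac{2}{11}$ ($N = \frac{2}{-3 + 4 \cdot 2 \left(-1\right)} = \frac{2}{-3 + 8 \left(-1\right)} = \frac{2}{-3 - 8} = \frac{2}{-11} = 2 \left(- \frac{1}{11}\right) = - \frac{2}{11} \approx -0.18182$)
$d{\left(q,O \right)} = - \frac{13}{11}$ ($d{\left(q,O \right)} = -1 - \frac{2}{11} = - \frac{13}{11}$)
$d{\left(I,4 \right)} - 3951 = - \frac{13}{11} - 3951 = - \frac{43474}{11}$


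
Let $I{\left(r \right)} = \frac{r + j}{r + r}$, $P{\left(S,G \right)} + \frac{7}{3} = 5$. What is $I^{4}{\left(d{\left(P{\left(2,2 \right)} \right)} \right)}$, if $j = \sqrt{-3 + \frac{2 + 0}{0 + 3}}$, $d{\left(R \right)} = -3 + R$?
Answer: $\frac{\left(1 - i \sqrt{21}\right)^{4}}{16} \approx 19.75 + 22.913 i$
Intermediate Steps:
$P{\left(S,G \right)} = \frac{8}{3}$ ($P{\left(S,G \right)} = - \frac{7}{3} + 5 = \frac{8}{3}$)
$j = \frac{i \sqrt{21}}{3}$ ($j = \sqrt{-3 + \frac{2}{3}} = \sqrt{- \frac{7}{3}} = \frac{i \sqrt{21}}{3} \approx 1.5275 i$)
$I{\left(r \right)} = \frac{r + \frac{i \sqrt{21}}{3}}{2 r}$ ($I{\left(r \right)} = \frac{r + \frac{i \sqrt{21}}{3}}{r + r} = \frac{r + \frac{i \sqrt{21}}{3}}{2 r}$)
$I^{4}{\left(d{\left(P{\left(2,2 \right)} \right)} \right)} = \left(\frac{3 \left(-3 + \frac{8}{3}\right) + i \sqrt{21}}{6 \left(-3 + \frac{8}{3}\right)}\right)^{4} = \left(\frac{3 \left(- \frac{1}{3}\right) + i \sqrt{21}}{6 \left(- \frac{1}{3}\right)}\right)^{4} = \left(\frac{1}{6} \left(-3\right) \left(-1 + i \sqrt{21}\right)\right)^{4} = \left(\frac{1}{2} - \frac{i \sqrt{21}}{2}\right)^{4}$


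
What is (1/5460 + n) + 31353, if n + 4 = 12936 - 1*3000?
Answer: 225416101/5460 ≈ 41285.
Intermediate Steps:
n = 9932 (n = -4 + (12936 - 1*3000) = -4 + (12936 - 3000) = -4 + 9936 = 9932)
(1/5460 + n) + 31353 = (1/5460 + 9932) + 31353 = 54228721/5460 + 31353 = 225416101/5460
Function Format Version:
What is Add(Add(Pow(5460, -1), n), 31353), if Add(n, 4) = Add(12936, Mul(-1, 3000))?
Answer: Rational(225416101, 5460) ≈ 41285.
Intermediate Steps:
n = 9932 (n = Add(-4, Add(12936, Mul(-1, 3000))) = Add(-4, Add(12936, -3000)) = Add(-4, 9936) = 9932)
Add(Add(Pow(5460, -1), n), 31353) = Add(Add(Pow(5460, -1), 9932), 31353) = Add(Add(Rational(1, 5460), 9932), 31353) = Add(Rational(54228721, 5460), 31353) = Rational(225416101, 5460)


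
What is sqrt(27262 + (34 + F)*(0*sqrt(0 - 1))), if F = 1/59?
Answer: sqrt(27262) ≈ 165.11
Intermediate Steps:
F = 1/59 ≈ 0.016949
sqrt(27262 + (34 + F)*(0*sqrt(0 - 1))) = sqrt(27262 + (34 + 1/59)*(0*sqrt(0 - 1))) = sqrt(27262 + 2007*(0*sqrt(-1))/59) = sqrt(27262 + 2007*(0*I)/59) = sqrt(27262 + (2007/59)*0) = sqrt(27262 + 0) = sqrt(27262)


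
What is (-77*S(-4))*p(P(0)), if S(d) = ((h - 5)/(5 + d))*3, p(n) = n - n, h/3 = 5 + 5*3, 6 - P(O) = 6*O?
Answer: 0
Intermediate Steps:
P(O) = 6 - 6*O
h = 60 (h = 3*(5 + 5*3) = 3*(5 + 15) = 3*20 = 60)
p(n) = 0
S(d) = 165/(5 + d) (S(d) = ((60 - 5)/(5 + d))*3 = (55/(5 + d))*3 = 165/(5 + d))
(-77*S(-4))*p(P(0)) = -12705/(5 - 4)*0 = -12705/1*0 = -12705*0 = 0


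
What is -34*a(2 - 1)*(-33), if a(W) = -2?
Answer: -2244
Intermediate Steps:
-34*a(2 - 1)*(-33) = -34*(-2)*(-33) = 68*(-33) = -2244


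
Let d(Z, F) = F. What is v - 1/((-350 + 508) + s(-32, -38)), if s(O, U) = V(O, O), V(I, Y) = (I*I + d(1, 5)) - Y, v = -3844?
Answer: -4685837/1219 ≈ -3844.0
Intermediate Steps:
V(I, Y) = 5 + I² - Y (V(I, Y) = (I*I + 5) - Y = (I² + 5) - Y = (5 + I²) - Y = 5 + I² - Y)
s(O, U) = 5 + O² - O
v - 1/((-350 + 508) + s(-32, -38)) = -3844 - 1/((-350 + 508) + (5 + (-32)² - 1*(-32))) = -3844 - 1/(158 + (5 + 1024 + 32)) = -3844 - 1/(158 + 1061) = -3844 - 1/1219 = -4685837/1219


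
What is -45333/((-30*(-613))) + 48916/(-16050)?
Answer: -54238663/9838650 ≈ -5.5128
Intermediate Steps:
-45333/((-30*(-613))) + 48916/(-16050) = -45333/18390 + 48916*(-1/16050) = -45333*1/18390 - 24458/8025 = -15111/6130 - 24458/8025 = -54238663/9838650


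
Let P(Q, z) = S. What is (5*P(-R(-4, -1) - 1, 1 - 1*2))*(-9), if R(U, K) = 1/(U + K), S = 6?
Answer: -270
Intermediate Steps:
R(U, K) = 1/(K + U)
P(Q, z) = 6
(5*P(-R(-4, -1) - 1, 1 - 1*2))*(-9) = (5*6)*(-9) = 30*(-9) = -270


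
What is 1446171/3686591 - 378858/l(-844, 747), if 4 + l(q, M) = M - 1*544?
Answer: -1396406705049/733631609 ≈ -1903.4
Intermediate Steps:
l(q, M) = -548 + M (l(q, M) = -4 + (M - 1*544) = -4 + (M - 544) = -4 + (-544 + M) = -548 + M)
1446171/3686591 - 378858/l(-844, 747) = 1446171/3686591 - 378858/(-548 + 747) = 1446171*(1/3686591) - 378858/199 = 1446171/3686591 - 378858*1/199 = 1446171/3686591 - 378858/199 = -1396406705049/733631609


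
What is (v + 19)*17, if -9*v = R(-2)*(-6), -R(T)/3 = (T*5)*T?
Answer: -357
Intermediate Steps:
R(T) = -15*T² (R(T) = -3*T*5*T = -3*5*T*T = -15*T²)
v = -40 (v = -(-15*(-2)²)*(-6)/9 = -(-15*4)*(-6)/9 = -(-20)*(-6)/3 = -⅑*360 = -40)
(v + 19)*17 = (-40 + 19)*17 = -21*17 = -357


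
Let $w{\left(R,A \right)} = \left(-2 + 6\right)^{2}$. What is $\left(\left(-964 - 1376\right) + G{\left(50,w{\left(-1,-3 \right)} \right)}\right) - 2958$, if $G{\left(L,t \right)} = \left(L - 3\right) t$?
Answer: $-4546$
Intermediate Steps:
$w{\left(R,A \right)} = 16$ ($w{\left(R,A \right)} = 4^{2} = 16$)
$G{\left(L,t \right)} = t \left(-3 + L\right)$ ($G{\left(L,t \right)} = \left(-3 + L\right) t = t \left(-3 + L\right)$)
$\left(\left(-964 - 1376\right) + G{\left(50,w{\left(-1,-3 \right)} \right)}\right) - 2958 = \left(\left(-964 - 1376\right) + 16 \left(-3 + 50\right)\right) - 2958 = \left(\left(-964 - 1376\right) + 16 \cdot 47\right) - 2958 = \left(-2340 + 752\right) - 2958 = -1588 - 2958 = -4546$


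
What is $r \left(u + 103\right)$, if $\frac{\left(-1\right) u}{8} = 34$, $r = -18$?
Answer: $3042$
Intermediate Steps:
$u = -272$ ($u = \left(-8\right) 34 = -272$)
$r \left(u + 103\right) = - 18 \left(-272 + 103\right) = \left(-18\right) \left(-169\right) = 3042$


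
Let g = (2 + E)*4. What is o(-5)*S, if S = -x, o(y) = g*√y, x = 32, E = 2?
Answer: -512*I*√5 ≈ -1144.9*I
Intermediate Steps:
g = 16 (g = (2 + 2)*4 = 4*4 = 16)
o(y) = 16*√y
S = -32 (S = -1*32 = -32)
o(-5)*S = (16*√(-5))*(-32) = (16*(I*√5))*(-32) = (16*I*√5)*(-32) = -512*I*√5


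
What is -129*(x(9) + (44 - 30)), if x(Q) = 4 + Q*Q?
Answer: -12771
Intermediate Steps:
x(Q) = 4 + Q²
-129*(x(9) + (44 - 30)) = -129*((4 + 9²) + (44 - 30)) = -129*((4 + 81) + 14) = -129*(85 + 14) = -129*99 = -12771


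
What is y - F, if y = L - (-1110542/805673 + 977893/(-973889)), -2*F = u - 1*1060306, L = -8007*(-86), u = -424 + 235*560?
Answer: 25112768733689688/112090867471 ≈ 2.2404e+5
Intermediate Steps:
u = 131176 (u = -424 + 131600 = 131176)
L = 688602
F = 464565 (F = -(131176 - 1*1060306)/2 = -(131176 - 1060306)/2 = -½*(-929130) = 464565)
y = 77186262580354803/112090867471 (y = 688602 - (-1110542/805673 + 977893/(-973889)) = 688602 - (-1110542*1/805673 + 977893*(-1/973889)) = 688602 - (-1110542/805673 - 139699/139127) = 688602 - 1*(-267058089261/112090867471) = 688602 + 267058089261/112090867471 = 77186262580354803/112090867471 ≈ 6.8860e+5)
y - F = 77186262580354803/112090867471 - 1*464565 = 77186262580354803/112090867471 - 464565 = 25112768733689688/112090867471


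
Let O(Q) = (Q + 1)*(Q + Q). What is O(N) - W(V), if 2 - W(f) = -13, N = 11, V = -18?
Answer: 249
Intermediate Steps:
W(f) = 15 (W(f) = 2 - 1*(-13) = 2 + 13 = 15)
O(Q) = 2*Q*(1 + Q) (O(Q) = (1 + Q)*(2*Q) = 2*Q*(1 + Q))
O(N) - W(V) = 2*11*(1 + 11) - 1*15 = 2*11*12 - 15 = 264 - 15 = 249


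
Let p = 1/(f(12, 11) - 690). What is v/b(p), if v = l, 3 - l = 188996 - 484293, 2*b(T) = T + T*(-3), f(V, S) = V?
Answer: 200213400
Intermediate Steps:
p = -1/678 (p = 1/(12 - 690) = 1/(-678) = -1/678 ≈ -0.0014749)
b(T) = -T (b(T) = (T + T*(-3))/2 = (T - 3*T)/2 = (-2*T)/2 = -T)
l = 295300 (l = 3 - (188996 - 484293) = 3 - 1*(-295297) = 3 + 295297 = 295300)
v = 295300
v/b(p) = 295300/((-1*(-1/678))) = 295300/(1/678) = 295300*678 = 200213400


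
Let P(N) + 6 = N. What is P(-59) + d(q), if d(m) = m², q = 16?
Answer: 191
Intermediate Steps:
P(N) = -6 + N
P(-59) + d(q) = (-6 - 59) + 16² = -65 + 256 = 191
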